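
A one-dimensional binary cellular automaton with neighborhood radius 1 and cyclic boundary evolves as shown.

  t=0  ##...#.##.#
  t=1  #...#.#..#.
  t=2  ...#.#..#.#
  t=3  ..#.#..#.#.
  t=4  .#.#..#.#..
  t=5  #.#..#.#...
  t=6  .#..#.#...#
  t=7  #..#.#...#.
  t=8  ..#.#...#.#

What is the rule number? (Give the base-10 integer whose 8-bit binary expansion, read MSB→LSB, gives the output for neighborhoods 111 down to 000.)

  [7] ### => #  t=0,i=0
  [6] ##. => .  t=0,i=1
  [5] #.# => #  t=0,i=6
  [4] #.. => .  t=0,i=2
  [3] .## => .  t=0,i=7
  [2] .#. => .  t=0,i=5
  [1] ..# => #  t=0,i=4
  [0] ... => .  t=0,i=3
  bits 10100010 = 162

162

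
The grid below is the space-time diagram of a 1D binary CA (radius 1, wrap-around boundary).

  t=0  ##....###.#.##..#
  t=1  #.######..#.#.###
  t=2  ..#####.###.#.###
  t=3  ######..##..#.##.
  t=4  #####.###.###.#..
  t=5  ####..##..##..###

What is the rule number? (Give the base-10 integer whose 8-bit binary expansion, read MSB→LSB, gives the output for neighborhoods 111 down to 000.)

  nb ###: next=#  (t=0,i=0, bit7=1)
  nb ##.: next=.  (t=0,i=1, bit6=0)
  nb #.#: next=.  (t=0,i=9, bit5=0)
  nb #..: next=#  (t=0,i=2, bit4=1)
  nb .##: next=#  (t=0,i=6, bit3=1)
  nb .#.: next=#  (t=0,i=10, bit2=1)
  nb ..#: next=#  (t=0,i=5, bit1=1)
  nb ...: next=#  (t=0,i=3, bit0=1)
  bits 10011111 = 159

159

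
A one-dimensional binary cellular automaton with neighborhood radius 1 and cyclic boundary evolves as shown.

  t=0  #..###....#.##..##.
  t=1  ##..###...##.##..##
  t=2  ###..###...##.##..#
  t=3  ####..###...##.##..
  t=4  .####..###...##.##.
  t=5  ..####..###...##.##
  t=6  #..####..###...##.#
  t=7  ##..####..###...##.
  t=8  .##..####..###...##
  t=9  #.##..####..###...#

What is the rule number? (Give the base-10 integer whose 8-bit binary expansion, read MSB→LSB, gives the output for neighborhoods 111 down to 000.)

244

  [7] ### => #  t=0,i=4
  [6] ##. => #  t=0,i=5
  [5] #.# => #  t=0,i=11
  [4] #.. => #  t=0,i=1
  [3] .## => .  t=0,i=3
  [2] .#. => #  t=0,i=0
  [1] ..# => .  t=0,i=2
  [0] ... => .  t=0,i=7
  bits 11110100 = 244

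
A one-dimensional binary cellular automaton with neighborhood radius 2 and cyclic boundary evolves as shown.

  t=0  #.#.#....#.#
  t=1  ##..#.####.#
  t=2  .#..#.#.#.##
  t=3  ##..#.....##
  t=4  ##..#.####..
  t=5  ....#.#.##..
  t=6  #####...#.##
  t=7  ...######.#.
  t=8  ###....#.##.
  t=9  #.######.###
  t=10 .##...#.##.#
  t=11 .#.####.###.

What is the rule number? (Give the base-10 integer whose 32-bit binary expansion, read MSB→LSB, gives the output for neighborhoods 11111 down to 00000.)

1574117439

  [31] ##### => .  t=6,i=0
  [30] ####. => #  t=1,i=8
  [29] ###.# => .  t=1,i=9
  [28] ###.. => #  t=1,i=1
  [27] ##.## => #  t=1,i=10
  [26] ##.#. => #  t=0,i=1
  [25] ##..# => .  t=1,i=2
  [24] ##... => #  t=5,i=10
  [23] #.### => #  t=1,i=6
  [22] #.##. => #  t=0,i=11
  [21] #.#.# => .  t=0,i=2
  [20] #.#.. => #  t=0,i=4
  [19] #..## => .  t=4,i=11
  [18] #..#. => .  t=1,i=3
  [17] #...# => #  t=6,i=6
  [16] #.... => #  t=0,i=6
  [15] .#### => .  t=1,i=7
  [14] .###. => .  t=1,i=0
  [13] .##.# => #  t=0,i=0
  [12] .##.. => .  t=4,i=1
  [11] .#.## => .  t=0,i=10
  [10] .#.#. => .  t=0,i=3
  [9] .#..# => .  t=2,i=2
  [8] .#... => .  t=0,i=5
  [7] ..### => .  t=3,i=10
  [6] ..##. => .  t=4,i=0
  [5] ..#.# => #  t=0,i=9
  [4] ..#.. => #  t=3,i=4
  [3] ...## => #  t=3,i=9
  [2] ...#. => #  t=0,i=8
  [1] ....# => #  t=0,i=7
  [0] ..... => #  t=3,i=7
  bits 01011101110100110010000000111111 = 1574117439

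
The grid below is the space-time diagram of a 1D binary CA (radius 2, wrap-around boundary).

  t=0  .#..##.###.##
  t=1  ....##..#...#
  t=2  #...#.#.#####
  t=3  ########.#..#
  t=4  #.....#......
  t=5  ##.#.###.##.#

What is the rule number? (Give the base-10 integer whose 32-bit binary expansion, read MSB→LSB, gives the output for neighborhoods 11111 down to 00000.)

1394797941

  nb #####: next=.  (t=2,i=10, bit31=0)
  nb ####.: next=#  (t=2,i=12, bit30=1)
  nb ###.#: next=.  (t=0,i=9, bit29=0)
  nb ###..: next=#  (t=2,i=0, bit28=1)
  nb ##.##: next=.  (t=0,i=6, bit27=0)
  nb ##.#.: next=.  (t=0,i=0, bit26=0)
  nb ##..#: next=#  (t=1,i=6, bit25=1)
  nb ##...: next=#  (t=2,i=1, bit24=1)
  nb #.###: next=.  (t=0,i=7, bit23=0)
  nb #.##.: next=.  (t=0,i=11, bit22=0)
  nb #.#.#: next=#  (t=2,i=6, bit21=1)
  nb #.#..: next=.  (t=0,i=1, bit20=0)
  nb #..##: next=.  (t=0,i=3, bit19=0)
  nb #..#.: next=.  (t=1,i=7, bit18=0)
  nb #...#: next=#  (t=1,i=10, bit17=1)
  nb #....: next=.  (t=1,i=1, bit16=0)
  nb .####: next=#  (t=2,i=9, bit15=1)
  nb .###.: next=#  (t=0,i=8, bit14=1)
  nb .##.#: next=#  (t=0,i=5, bit13=1)
  nb .##..: next=.  (t=1,i=5, bit12=0)
  nb .#.##: next=#  (t=2,i=7, bit11=1)
  nb .#.#.: next=#  (t=2,i=5, bit10=1)
  nb .#..#: next=.  (t=0,i=2, bit9=0)
  nb .#...: next=#  (t=1,i=0, bit8=1)
  nb ..###: next=.  (t=3,i=12, bit7=0)
  nb ..##.: next=#  (t=0,i=4, bit6=1)
  nb ..#.#: next=#  (t=2,i=4, bit5=1)
  nb ..#..: next=#  (t=1,i=8, bit4=1)
  nb ...##: next=.  (t=1,i=3, bit3=0)
  nb ...#.: next=#  (t=1,i=11, bit2=1)
  nb ....#: next=.  (t=1,i=2, bit1=0)
  nb .....: next=#  (t=4,i=3, bit0=1)
  bits 01010011001000101110110101110101 = 1394797941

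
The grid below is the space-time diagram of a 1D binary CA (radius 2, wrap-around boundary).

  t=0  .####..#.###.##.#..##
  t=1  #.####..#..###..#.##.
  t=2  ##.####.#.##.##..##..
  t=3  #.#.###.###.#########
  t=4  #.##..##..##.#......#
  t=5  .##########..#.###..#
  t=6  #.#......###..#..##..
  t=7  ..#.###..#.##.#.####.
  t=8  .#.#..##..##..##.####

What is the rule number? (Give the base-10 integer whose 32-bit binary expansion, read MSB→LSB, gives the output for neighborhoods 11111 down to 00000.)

2071566549

  ##### -> .   bit 31 = 0  t=3,i=14
  ####. -> #   bit 30 = 1  t=0,i=3
  ###.# -> #   bit 29 = 1  t=0,i=11
  ###.. -> #   bit 28 = 1  t=0,i=4
  ##.## -> #   bit 27 = 1  t=0,i=0
  ##.#. -> .   bit 26 = 0  t=0,i=15
  ##..# -> #   bit 25 = 1  t=0,i=5
  ##... -> #   bit 24 = 1  t=7,i=20
  #.### -> .   bit 23 = 0  t=0,i=1
  #.##. -> #   bit 22 = 1  t=0,i=13
  #.#.# -> #   bit 21 = 1  t=1,i=0
  #.#.. -> #   bit 20 = 1  t=0,i=16
  #..## -> #   bit 19 = 1  t=0,i=18
  #..#. -> .   bit 18 = 0  t=0,i=6
  #...# -> .   bit 17 = 0  t=7,i=0
  #.... -> #   bit 16 = 1  t=4,i=15
  .#### -> #   bit 15 = 1  t=0,i=2
  .###. -> .   bit 14 = 0  t=0,i=10
  .##.# -> .   bit 13 = 0  t=0,i=14
  .##.. -> #   bit 12 = 1  t=2,i=14
  .#.## -> #   bit 11 = 1  t=0,i=8
  .#.#. -> .   bit 10 = 0  t=6,i=1
  .#..# -> .   bit 9 = 0  t=0,i=17
  .#... -> .   bit 8 = 0  t=4,i=14
  ..### -> #   bit 7 = 1  t=1,i=11
  ..##. -> #   bit 6 = 1  t=0,i=19
  ..#.# -> .   bit 5 = 0  t=0,i=7
  ..#.. -> #   bit 4 = 1  t=1,i=8
  ...## -> .   bit 3 = 0  t=4,i=19
  ...#. -> #   bit 2 = 1  t=7,i=1
  ....# -> .   bit 1 = 0  t=4,i=18
  ..... -> #   bit 0 = 1  t=4,i=16
  bits 01111011011110011001100011010101 = 2071566549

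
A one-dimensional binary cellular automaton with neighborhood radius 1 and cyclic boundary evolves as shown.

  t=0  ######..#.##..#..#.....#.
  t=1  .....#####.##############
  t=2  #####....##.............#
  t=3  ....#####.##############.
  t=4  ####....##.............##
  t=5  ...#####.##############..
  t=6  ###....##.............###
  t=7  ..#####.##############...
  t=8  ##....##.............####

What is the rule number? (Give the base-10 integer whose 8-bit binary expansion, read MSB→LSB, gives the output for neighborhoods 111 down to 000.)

119

  ###|.  b7=0 t=0,i=1
  ##.|#  b6=1 t=0,i=5
  #.#|#  b5=1 t=0,i=9
  #..|#  b4=1 t=0,i=6
  .##|.  b3=0 t=0,i=0
  .#.|#  b2=1 t=0,i=8
  ..#|#  b1=1 t=0,i=7
  ...|#  b0=1 t=0,i=19
  bits 01110111 = 119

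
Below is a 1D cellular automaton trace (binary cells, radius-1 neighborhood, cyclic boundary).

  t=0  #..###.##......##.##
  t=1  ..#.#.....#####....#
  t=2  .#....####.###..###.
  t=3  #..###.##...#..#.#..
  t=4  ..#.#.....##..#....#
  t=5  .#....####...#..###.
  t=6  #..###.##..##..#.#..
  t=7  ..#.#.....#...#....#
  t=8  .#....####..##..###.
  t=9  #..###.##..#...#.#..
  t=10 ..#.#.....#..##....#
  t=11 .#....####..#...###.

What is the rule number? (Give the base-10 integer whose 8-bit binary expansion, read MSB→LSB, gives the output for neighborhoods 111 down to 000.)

131

  [7] ### => #  t=0,i=4
  [6] ##. => .  t=0,i=0
  [5] #.# => .  t=0,i=6
  [4] #.. => .  t=0,i=1
  [3] .## => .  t=0,i=3
  [2] .#. => .  t=1,i=2
  [1] ..# => #  t=0,i=2
  [0] ... => #  t=0,i=10
  bits 10000011 = 131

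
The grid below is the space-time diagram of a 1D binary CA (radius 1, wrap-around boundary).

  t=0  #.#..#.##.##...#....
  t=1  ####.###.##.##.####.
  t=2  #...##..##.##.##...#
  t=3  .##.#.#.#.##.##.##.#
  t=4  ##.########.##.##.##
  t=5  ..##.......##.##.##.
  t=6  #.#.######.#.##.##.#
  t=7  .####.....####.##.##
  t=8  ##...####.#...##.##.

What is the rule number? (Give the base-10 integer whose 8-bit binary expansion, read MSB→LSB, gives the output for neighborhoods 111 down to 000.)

  nb ###: next=.  (t=1,i=1, bit7=0)
  nb ##.: next=.  (t=0,i=8, bit6=0)
  nb #.#: next=#  (t=0,i=1, bit5=1)
  nb #..: next=#  (t=0,i=3, bit4=1)
  nb .##: next=#  (t=0,i=7, bit3=1)
  nb .#.: next=#  (t=0,i=0, bit2=1)
  nb ..#: next=.  (t=0,i=4, bit1=0)
  nb ...: next=#  (t=0,i=13, bit0=1)
  bits 00111101 = 61

61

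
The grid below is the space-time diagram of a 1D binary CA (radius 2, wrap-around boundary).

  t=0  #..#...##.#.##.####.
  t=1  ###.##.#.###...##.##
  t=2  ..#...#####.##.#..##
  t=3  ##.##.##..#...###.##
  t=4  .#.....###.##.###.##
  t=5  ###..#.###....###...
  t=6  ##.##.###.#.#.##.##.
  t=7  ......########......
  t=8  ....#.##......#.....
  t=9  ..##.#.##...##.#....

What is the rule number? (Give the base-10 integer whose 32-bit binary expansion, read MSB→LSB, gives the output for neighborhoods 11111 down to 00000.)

666296262

  ##### -> .   bit 31 = 0  t=1,i=0
  ####. -> .   bit 30 = 0  t=0,i=17
  ###.# -> #   bit 29 = 1  t=0,i=18
  ###.. -> .   bit 28 = 0  t=1,i=11
  ##.## -> .   bit 27 = 0  t=0,i=14
  ##.#. -> #   bit 26 = 1  t=0,i=9
  ##..# -> #   bit 25 = 1  t=2,i=0
  ##... -> #   bit 24 = 1  t=1,i=12
  #.### -> #   bit 23 = 1  t=0,i=15
  #.##. -> .   bit 22 = 0  t=0,i=12
  #.#.# -> #   bit 21 = 1  t=0,i=10
  #.#.. -> #   bit 20 = 1  t=0,i=0
  #..## -> .   bit 19 = 0  t=2,i=17
  #..#. -> #   bit 18 = 1  t=0,i=2
  #...# -> #   bit 17 = 1  t=0,i=5
  #.... -> .   bit 16 = 0  t=4,i=3
  .#### -> #   bit 15 = 1  t=0,i=16
  .###. -> #   bit 14 = 1  t=1,i=10
  .##.# -> .   bit 13 = 0  t=0,i=8
  .##.. -> #   bit 12 = 1  t=2,i=19
  .#.## -> #   bit 11 = 1  t=0,i=11
  .#.#. -> #   bit 10 = 1  t=6,i=11
  .#..# -> #   bit 9 = 1  t=0,i=1
  .#... -> #   bit 8 = 1  t=0,i=4
  ..### -> #   bit 7 = 1  t=2,i=6
  ..##. -> #   bit 6 = 1  t=0,i=7
  ..#.# -> .   bit 5 = 0  t=5,i=5
  ..#.. -> .   bit 4 = 0  t=0,i=3
  ...## -> .   bit 3 = 0  t=0,i=6
  ...#. -> #   bit 2 = 1  t=8,i=3
  ....# -> #   bit 1 = 1  t=4,i=5
  ..... -> .   bit 0 = 0  t=4,i=4
  bits 00100111101101101101111111000110 = 666296262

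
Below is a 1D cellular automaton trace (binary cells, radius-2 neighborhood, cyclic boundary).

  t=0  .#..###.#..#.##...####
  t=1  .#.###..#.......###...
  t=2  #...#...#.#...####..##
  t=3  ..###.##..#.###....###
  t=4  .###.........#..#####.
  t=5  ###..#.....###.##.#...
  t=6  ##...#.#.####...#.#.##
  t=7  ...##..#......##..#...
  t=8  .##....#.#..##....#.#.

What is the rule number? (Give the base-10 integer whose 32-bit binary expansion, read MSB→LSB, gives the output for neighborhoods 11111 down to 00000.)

2151375006

  #####|#  b31=1 t=4,i=18
  ####.|.  b30=0 t=0,i=20
  ###.#|.  b29=0 t=0,i=6
  ###..|.  b28=0 t=1,i=5
  ##.##|.  b27=0 t=3,i=5
  ##.#.|.  b26=0 t=0,i=0
  ##..#|.  b25=0 t=1,i=6
  ##...|.  b24=0 t=0,i=15
  #.###|.  b23=0 t=1,i=3
  #.##.|.  b22=0 t=0,i=13
  #.#.#|#  b21=1 t=6,i=7
  #.#..|#  b20=1 t=0,i=1
  #..##|#  b19=1 t=0,i=3
  #..#.|.  b18=0 t=0,i=10
  #...#|#  b17=1 t=0,i=16
  #....|#  b16=1 t=1,i=10
  .####|.  b15=0 t=0,i=19
  .###.|#  b14=1 t=0,i=5
  .##.#|#  b13=1 t=5,i=16
  .##..|.  b12=0 t=0,i=14
  .#.##|.  b11=0 t=0,i=12
  .#.#.|.  b10=0 t=2,i=9
  .#..#|.  b9=0 t=0,i=2
  .#...|.  b8=0 t=1,i=9
  ..###|#  b7=1 t=0,i=4
  ..##.|.  b6=0 t=7,i=3
  ..#.#|.  b5=0 t=0,i=11
  ..#..|#  b4=1 t=1,i=8
  ...##|#  b3=1 t=0,i=17
  ...#.|#  b2=1 t=1,i=0
  ....#|#  b1=1 t=1,i=14
  .....|.  b0=0 t=1,i=11
  bits 10000000001110110110000010011110 = 2151375006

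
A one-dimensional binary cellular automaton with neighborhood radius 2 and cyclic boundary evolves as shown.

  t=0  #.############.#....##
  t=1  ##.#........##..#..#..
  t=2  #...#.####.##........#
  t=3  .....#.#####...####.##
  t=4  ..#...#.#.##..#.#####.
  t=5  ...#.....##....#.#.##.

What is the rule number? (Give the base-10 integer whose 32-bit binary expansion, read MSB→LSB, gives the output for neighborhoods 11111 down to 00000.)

  [31] ##### => .  t=0,i=4
  [30] ####. => #  t=0,i=12
  [29] ###.# => #  t=0,i=0
  [28] ###.. => #  t=3,i=11
  [27] ##.## => #  t=0,i=1
  [26] ##.#. => .  t=0,i=14
  [25] ##..# => .  t=1,i=14
  [24] ##... => .  t=2,i=1
  [23] #.### => .  t=0,i=2
  [22] #.##. => #  t=2,i=11
  [21] #.#.# => .  t=4,i=8
  [20] #.#.. => .  t=0,i=15
  [19] #..## => #  t=1,i=21
  [18] #..#. => .  t=1,i=15
  [17] #...# => .  t=2,i=2
  [16] #.... => .  t=0,i=17
  [15] .#### => #  t=0,i=3
  [14] .###. => .  t=0,i=21
  [13] .##.# => .  t=1,i=1
  [12] .##.. => .  t=1,i=13
  [11] .#.## => #  t=2,i=5
  [10] .#.#. => .  t=4,i=7
  [9] .#..# => .  t=1,i=17
  [8] .#... => #  t=0,i=16
  [7] ..### => .  t=0,i=20
  [6] ..##. => #  t=1,i=0
  [5] ..#.# => .  t=2,i=4
  [4] ..#.. => .  t=1,i=16
  [3] ...## => #  t=0,i=19
  [2] ...#. => .  t=2,i=3
  [1] ....# => .  t=0,i=18
  [0] ..... => #  t=1,i=6
  bits 01111000010010001000100101001001 = 2018019657

2018019657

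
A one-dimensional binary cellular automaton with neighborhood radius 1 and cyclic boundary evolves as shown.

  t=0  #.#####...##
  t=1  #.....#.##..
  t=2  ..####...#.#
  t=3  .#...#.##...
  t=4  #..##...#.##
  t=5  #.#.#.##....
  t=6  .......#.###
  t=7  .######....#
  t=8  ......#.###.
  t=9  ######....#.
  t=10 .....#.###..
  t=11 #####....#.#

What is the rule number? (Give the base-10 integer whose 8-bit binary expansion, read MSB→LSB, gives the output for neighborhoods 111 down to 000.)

  ###|.  b7=0 t=0,i=3
  ##.|#  b6=1 t=0,i=0
  #.#|.  b5=0 t=0,i=1
  #..|.  b4=0 t=0,i=7
  .##|.  b3=0 t=0,i=2
  .#.|.  b2=0 t=1,i=0
  ..#|#  b1=1 t=0,i=9
  ...|#  b0=1 t=0,i=8
  bits 01000011 = 67

67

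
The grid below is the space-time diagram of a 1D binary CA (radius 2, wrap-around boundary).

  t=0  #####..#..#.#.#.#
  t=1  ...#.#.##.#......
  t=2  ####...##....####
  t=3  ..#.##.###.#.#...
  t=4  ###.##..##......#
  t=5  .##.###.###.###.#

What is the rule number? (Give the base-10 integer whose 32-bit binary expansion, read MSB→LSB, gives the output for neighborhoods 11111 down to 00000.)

1665299191

  #####|.  b31=0 t=0,i=1
  ####.|#  b30=1 t=0,i=3
  ###.#|#  b29=1 t=3,i=9
  ###..|.  b28=0 t=0,i=4
  ##.##|.  b27=0 t=3,i=6
  ##.#.|.  b26=0 t=1,i=9
  ##..#|#  b25=1 t=0,i=5
  ##...|#  b24=1 t=2,i=4
  #.###|.  b23=0 t=0,i=16
  #.##.|#  b22=1 t=1,i=7
  #.#.#|.  b21=0 t=0,i=12
  #.#..|.  b20=0 t=1,i=10
  #..##|.  b19=0 t=4,i=7
  #..#.|.  b18=0 t=0,i=6
  #...#|#  b17=1 t=2,i=5
  #....|.  b16=0 t=1,i=12
  .####|.  b15=0 t=0,i=0
  .###.|#  b14=1 t=3,i=8
  .##.#|#  b13=1 t=1,i=8
  .##..|#  b12=1 t=2,i=8
  .#.##|.  b11=0 t=0,i=15
  .#.#.|.  b10=0 t=0,i=11
  .#..#|#  b9=1 t=0,i=8
  .#...|.  b8=0 t=1,i=11
  ..###|#  b7=1 t=2,i=13
  ..##.|#  b6=1 t=2,i=7
  ..#.#|#  b5=1 t=0,i=10
  ..#..|#  b4=1 t=0,i=7
  ...##|.  b3=0 t=2,i=6
  ...#.|#  b2=1 t=1,i=2
  ....#|#  b1=1 t=1,i=1
  .....|#  b0=1 t=1,i=0
  bits 01100011010000100111001011110111 = 1665299191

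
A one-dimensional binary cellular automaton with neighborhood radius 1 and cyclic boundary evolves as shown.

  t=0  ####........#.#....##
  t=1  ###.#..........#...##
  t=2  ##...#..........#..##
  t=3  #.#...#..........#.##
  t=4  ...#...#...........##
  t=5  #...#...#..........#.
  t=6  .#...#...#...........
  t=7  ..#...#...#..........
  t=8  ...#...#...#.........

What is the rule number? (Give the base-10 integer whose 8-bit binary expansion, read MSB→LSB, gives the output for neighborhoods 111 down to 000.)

152

  ###|#  b7=1 t=0,i=0
  ##.|.  b6=0 t=0,i=3
  #.#|.  b5=0 t=0,i=13
  #..|#  b4=1 t=0,i=4
  .##|#  b3=1 t=0,i=19
  .#.|.  b2=0 t=0,i=12
  ..#|.  b1=0 t=0,i=11
  ...|.  b0=0 t=0,i=5
  bits 10011000 = 152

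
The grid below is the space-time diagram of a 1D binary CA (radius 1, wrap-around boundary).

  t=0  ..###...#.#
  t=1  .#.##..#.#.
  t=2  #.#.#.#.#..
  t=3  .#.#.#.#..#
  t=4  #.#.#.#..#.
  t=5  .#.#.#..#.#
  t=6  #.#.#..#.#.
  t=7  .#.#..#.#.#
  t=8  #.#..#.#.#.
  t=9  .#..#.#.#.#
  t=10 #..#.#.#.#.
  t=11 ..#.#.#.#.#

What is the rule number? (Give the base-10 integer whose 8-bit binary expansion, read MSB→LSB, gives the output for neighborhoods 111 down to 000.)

  ###|#  b7=1 t=0,i=3
  ##.|#  b6=1 t=0,i=4
  #.#|#  b5=1 t=0,i=9
  #..|.  b4=0 t=0,i=0
  .##|.  b3=0 t=0,i=2
  .#.|.  b2=0 t=0,i=8
  ..#|#  b1=1 t=0,i=1
  ...|.  b0=0 t=0,i=6
  bits 11100010 = 226

226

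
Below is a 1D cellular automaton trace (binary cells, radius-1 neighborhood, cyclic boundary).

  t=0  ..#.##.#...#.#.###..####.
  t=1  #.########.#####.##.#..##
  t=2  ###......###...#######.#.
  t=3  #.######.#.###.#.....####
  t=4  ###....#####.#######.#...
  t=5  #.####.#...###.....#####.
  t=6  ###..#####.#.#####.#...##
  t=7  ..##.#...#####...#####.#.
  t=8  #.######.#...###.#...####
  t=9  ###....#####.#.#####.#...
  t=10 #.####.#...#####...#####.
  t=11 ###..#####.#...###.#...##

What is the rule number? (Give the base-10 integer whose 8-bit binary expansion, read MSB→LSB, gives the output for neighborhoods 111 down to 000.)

  [7] ### => .  t=0,i=16
  [6] ##. => #  t=0,i=5
  [5] #.# => #  t=0,i=3
  [4] #.. => #  t=0,i=8
  [3] .## => #  t=0,i=4
  [2] .#. => #  t=0,i=2
  [1] ..# => .  t=0,i=1
  [0] ... => #  t=0,i=0
  bits 01111101 = 125

125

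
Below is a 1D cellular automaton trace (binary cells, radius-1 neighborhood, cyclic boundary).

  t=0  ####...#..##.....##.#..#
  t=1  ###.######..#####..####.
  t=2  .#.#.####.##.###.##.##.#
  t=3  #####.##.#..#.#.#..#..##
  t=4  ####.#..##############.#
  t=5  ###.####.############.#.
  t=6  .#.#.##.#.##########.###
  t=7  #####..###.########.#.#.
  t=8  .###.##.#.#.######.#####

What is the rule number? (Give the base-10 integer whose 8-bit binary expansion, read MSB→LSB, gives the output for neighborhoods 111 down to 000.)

  nb ###: next=#  (t=0,i=0, bit7=1)
  nb ##.: next=.  (t=0,i=3, bit6=0)
  nb #.#: next=#  (t=0,i=19, bit5=1)
  nb #..: next=#  (t=0,i=4, bit4=1)
  nb .##: next=.  (t=0,i=10, bit3=0)
  nb .#.: next=#  (t=0,i=7, bit2=1)
  nb ..#: next=#  (t=0,i=6, bit1=1)
  nb ...: next=#  (t=0,i=5, bit0=1)
  bits 10110111 = 183

183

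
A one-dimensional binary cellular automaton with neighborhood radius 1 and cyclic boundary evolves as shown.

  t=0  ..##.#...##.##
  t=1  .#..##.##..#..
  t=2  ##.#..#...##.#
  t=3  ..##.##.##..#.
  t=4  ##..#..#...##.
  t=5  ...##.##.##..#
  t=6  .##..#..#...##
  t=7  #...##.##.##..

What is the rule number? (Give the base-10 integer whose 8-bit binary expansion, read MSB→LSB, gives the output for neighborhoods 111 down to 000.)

  [7] ### => .  t=2,i=0
  [6] ##. => .  t=0,i=3
  [5] #.# => #  t=0,i=4
  [4] #.. => .  t=0,i=0
  [3] .## => .  t=0,i=2
  [2] .#. => #  t=0,i=5
  [1] ..# => #  t=0,i=1
  [0] ... => #  t=0,i=7
  bits 00100111 = 39

39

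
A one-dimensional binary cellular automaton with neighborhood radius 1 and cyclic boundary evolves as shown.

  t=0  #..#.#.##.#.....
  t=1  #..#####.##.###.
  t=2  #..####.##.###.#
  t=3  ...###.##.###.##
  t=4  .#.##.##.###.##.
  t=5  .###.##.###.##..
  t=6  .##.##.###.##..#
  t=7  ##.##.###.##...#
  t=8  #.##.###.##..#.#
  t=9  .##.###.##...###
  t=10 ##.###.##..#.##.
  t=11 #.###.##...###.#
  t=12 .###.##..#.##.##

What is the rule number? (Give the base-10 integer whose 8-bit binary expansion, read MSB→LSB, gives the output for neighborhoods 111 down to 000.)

173

  ### -> #   bit 7 = 1  t=1,i=4
  ##. -> .   bit 6 = 0  t=0,i=8
  #.# -> #   bit 5 = 1  t=0,i=4
  #.. -> .   bit 4 = 0  t=0,i=1
  .## -> #   bit 3 = 1  t=0,i=7
  .#. -> #   bit 2 = 1  t=0,i=0
  ..# -> .   bit 1 = 0  t=0,i=2
  ... -> #   bit 0 = 1  t=0,i=12
  bits 10101101 = 173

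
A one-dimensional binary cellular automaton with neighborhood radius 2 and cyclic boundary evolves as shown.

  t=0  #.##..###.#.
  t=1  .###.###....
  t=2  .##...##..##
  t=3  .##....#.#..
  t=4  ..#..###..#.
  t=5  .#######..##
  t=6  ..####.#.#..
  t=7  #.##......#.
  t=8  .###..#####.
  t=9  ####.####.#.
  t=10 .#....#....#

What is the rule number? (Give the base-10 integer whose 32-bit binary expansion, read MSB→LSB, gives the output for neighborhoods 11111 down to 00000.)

2420693943

  ##### -> #   bit 31 = 1  t=5,i=3
  ####. -> .   bit 30 = 0  t=5,i=6
  ###.# -> .   bit 29 = 0  t=0,i=8
  ###.. -> #   bit 28 = 1  t=1,i=7
  ##.## -> .   bit 27 = 0  t=1,i=4
  ##.#. -> .   bit 26 = 0  t=0,i=9
  ##..# -> .   bit 25 = 0  t=0,i=4
  ##... -> .   bit 24 = 0  t=1,i=8
  #.### -> .   bit 23 = 0  t=1,i=5
  #.##. -> #   bit 22 = 1  t=0,i=2
  #.#.# -> .   bit 21 = 0  t=0,i=0
  #.#.. -> .   bit 20 = 0  t=3,i=9
  #..## -> #   bit 19 = 1  t=0,i=5
  #..#. -> .   bit 18 = 0  t=4,i=9
  #...# -> .   bit 17 = 0  t=2,i=4
  #.... -> .   bit 16 = 0  t=1,i=9
  .#### -> #   bit 15 = 1  t=5,i=2
  .###. -> #   bit 14 = 1  t=0,i=7
  .##.# -> .   bit 13 = 0  t=2,i=11
  .##.. -> #   bit 12 = 1  t=0,i=3
  .#.## -> #   bit 11 = 1  t=0,i=1
  .#.#. -> .   bit 10 = 0  t=0,i=11
  .#..# -> #   bit 9 = 1  t=4,i=3
  .#... -> #   bit 8 = 1  t=3,i=10
  ..### -> #   bit 7 = 1  t=0,i=6
  ..##. -> .   bit 6 = 0  t=2,i=6
  ..#.# -> #   bit 5 = 1  t=3,i=7
  ..#.. -> #   bit 4 = 1  t=4,i=2
  ...## -> .   bit 3 = 0  t=1,i=0
  ...#. -> #   bit 2 = 1  t=3,i=6
  ....# -> #   bit 1 = 1  t=1,i=11
  ..... -> #   bit 0 = 1  t=1,i=10
  bits 10010000010010001101101110110111 = 2420693943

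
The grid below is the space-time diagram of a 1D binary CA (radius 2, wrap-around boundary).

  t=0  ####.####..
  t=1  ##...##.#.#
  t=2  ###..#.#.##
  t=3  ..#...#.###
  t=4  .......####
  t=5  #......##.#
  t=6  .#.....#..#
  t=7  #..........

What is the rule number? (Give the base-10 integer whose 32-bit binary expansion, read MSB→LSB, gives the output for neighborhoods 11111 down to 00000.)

  ##### -> .   bit 31 = 0  t=2,i=0
  ####. -> .   bit 30 = 0  t=0,i=2
  ###.# -> .   bit 29 = 0  t=0,i=3
  ###.. -> #   bit 28 = 1  t=0,i=8
  ##.## -> .   bit 27 = 0  t=0,i=4
  ##.#. -> #   bit 26 = 1  t=1,i=7
  ##..# -> .   bit 25 = 0  t=0,i=9
  ##... -> #   bit 24 = 1  t=1,i=2
  #.### -> #   bit 23 = 1  t=0,i=5
  #.##. -> #   bit 22 = 1  t=5,i=10
  #.#.# -> .   bit 21 = 0  t=1,i=8
  #.#.. -> .   bit 20 = 0  t=6,i=1
  #..## -> #   bit 19 = 1  t=0,i=10
  #..#. -> .   bit 18 = 0  t=2,i=4
  #...# -> .   bit 17 = 0  t=1,i=3
  #.... -> .   bit 16 = 0  t=4,i=1
  .#### -> #   bit 15 = 1  t=0,i=1
  .###. -> #   bit 14 = 1  t=1,i=0
  .##.# -> .   bit 13 = 0  t=1,i=6
  .##.. -> .   bit 12 = 0  t=5,i=0
  .#.## -> #   bit 11 = 1  t=1,i=9
  .#.#. -> #   bit 10 = 1  t=2,i=6
  .#..# -> .   bit 9 = 0  t=6,i=8
  .#... -> .   bit 8 = 0  t=3,i=3
  ..### -> #   bit 7 = 1  t=0,i=0
  ..##. -> #   bit 6 = 1  t=1,i=5
  ..#.# -> .   bit 5 = 0  t=2,i=5
  ..#.. -> .   bit 4 = 0  t=3,i=2
  ...## -> .   bit 3 = 0  t=1,i=4
  ...#. -> .   bit 2 = 0  t=3,i=5
  ....# -> .   bit 1 = 0  t=4,i=5
  ..... -> .   bit 0 = 0  t=4,i=2
  bits 00010101110010001100110011000000 = 365481152

365481152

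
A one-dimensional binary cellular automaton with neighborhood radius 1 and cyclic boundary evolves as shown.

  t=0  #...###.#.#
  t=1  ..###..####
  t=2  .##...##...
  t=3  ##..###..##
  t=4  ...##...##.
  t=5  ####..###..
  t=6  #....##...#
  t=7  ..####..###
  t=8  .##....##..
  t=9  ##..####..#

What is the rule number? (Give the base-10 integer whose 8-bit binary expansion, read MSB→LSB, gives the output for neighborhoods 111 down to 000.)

47

  ###|.  b7=0 t=0,i=5
  ##.|.  b6=0 t=0,i=0
  #.#|#  b5=1 t=0,i=7
  #..|.  b4=0 t=0,i=1
  .##|#  b3=1 t=0,i=4
  .#.|#  b2=1 t=0,i=8
  ..#|#  b1=1 t=0,i=3
  ...|#  b0=1 t=0,i=2
  bits 00101111 = 47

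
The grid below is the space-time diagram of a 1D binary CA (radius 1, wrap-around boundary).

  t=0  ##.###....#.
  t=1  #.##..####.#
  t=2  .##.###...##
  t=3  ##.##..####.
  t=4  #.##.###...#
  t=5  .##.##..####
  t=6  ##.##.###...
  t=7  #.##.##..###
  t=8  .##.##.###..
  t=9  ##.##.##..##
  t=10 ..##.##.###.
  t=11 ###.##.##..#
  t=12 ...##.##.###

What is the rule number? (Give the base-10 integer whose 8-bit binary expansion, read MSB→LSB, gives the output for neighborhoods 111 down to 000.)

  ### -> .   bit 7 = 0  t=0,i=4
  ##. -> .   bit 6 = 0  t=0,i=1
  #.# -> #   bit 5 = 1  t=0,i=2
  #.. -> #   bit 4 = 1  t=0,i=6
  .## -> #   bit 3 = 1  t=0,i=0
  .#. -> .   bit 2 = 0  t=0,i=10
  ..# -> #   bit 1 = 1  t=0,i=9
  ... -> #   bit 0 = 1  t=0,i=7
  bits 00111011 = 59

59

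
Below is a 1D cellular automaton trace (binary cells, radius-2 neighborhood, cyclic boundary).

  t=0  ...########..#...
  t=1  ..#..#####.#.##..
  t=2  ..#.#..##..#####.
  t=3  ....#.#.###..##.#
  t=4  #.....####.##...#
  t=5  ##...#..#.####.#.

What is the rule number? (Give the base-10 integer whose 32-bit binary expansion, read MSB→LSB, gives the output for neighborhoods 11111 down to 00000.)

3422050584

  nb #####: next=#  (t=0,i=5, bit31=1)
  nb ####.: next=#  (t=0,i=9, bit30=1)
  nb ###.#: next=.  (t=1,i=9, bit29=0)
  nb ###..: next=.  (t=0,i=10, bit28=0)
  nb ##.##: next=#  (t=4,i=10, bit27=1)
  nb ##.#.: next=.  (t=1,i=10, bit26=0)
  nb ##..#: next=#  (t=0,i=11, bit25=1)
  nb ##...: next=#  (t=1,i=15, bit24=1)
  nb #.###: next=#  (t=3,i=8, bit23=1)
  nb #.##.: next=#  (t=1,i=13, bit22=1)
  nb #.#.#: next=#  (t=1,i=11, bit21=1)
  nb #.#..: next=#  (t=2,i=4, bit20=1)
  nb #..##: next=#  (t=1,i=4, bit19=1)
  nb #..#.: next=.  (t=0,i=12, bit18=0)
  nb #...#: next=.  (t=2,i=0, bit17=0)
  nb #....: next=.  (t=0,i=15, bit16=0)
  nb .####: next=.  (t=0,i=4, bit15=0)
  nb .###.: next=#  (t=3,i=9, bit14=1)
  nb .##.#: next=.  (t=3,i=14, bit13=0)
  nb .##..: next=#  (t=1,i=14, bit12=1)
  nb .#.##: next=#  (t=1,i=12, bit11=1)
  nb .#.#.: next=.  (t=2,i=3, bit10=0)
  nb .#..#: next=.  (t=1,i=3, bit9=0)
  nb .#...: next=#  (t=0,i=14, bit8=1)
  nb ..###: next=.  (t=0,i=3, bit7=0)
  nb ..##.: next=.  (t=2,i=7, bit6=0)
  nb ..#.#: next=.  (t=2,i=2, bit5=0)
  nb ..#..: next=#  (t=0,i=13, bit4=1)
  nb ...##: next=#  (t=0,i=2, bit3=1)
  nb ...#.: next=.  (t=1,i=1, bit2=0)
  nb ....#: next=.  (t=0,i=1, bit1=0)
  nb .....: next=.  (t=0,i=0, bit0=0)
  bits 11001011111110000101100100011000 = 3422050584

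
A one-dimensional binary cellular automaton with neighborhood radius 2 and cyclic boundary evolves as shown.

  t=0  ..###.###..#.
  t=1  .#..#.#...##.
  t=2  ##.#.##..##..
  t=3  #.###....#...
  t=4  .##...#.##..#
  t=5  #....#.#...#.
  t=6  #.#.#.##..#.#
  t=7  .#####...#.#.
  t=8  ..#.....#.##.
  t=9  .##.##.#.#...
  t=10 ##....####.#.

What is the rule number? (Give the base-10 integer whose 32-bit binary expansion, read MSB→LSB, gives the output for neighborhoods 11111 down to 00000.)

  nb #####: next=.  (t=7,i=3, bit31=0)
  nb ####.: next=.  (t=7,i=4, bit30=0)
  nb ###.#: next=#  (t=0,i=4, bit29=1)
  nb ###..: next=.  (t=0,i=8, bit28=0)
  nb ##.##: next=.  (t=0,i=5, bit27=0)
  nb ##.#.: next=#  (t=2,i=2, bit26=1)
  nb ##..#: next=.  (t=0,i=9, bit25=0)
  nb ##...: next=.  (t=3,i=5, bit24=0)
  nb #.###: next=#  (t=0,i=6, bit23=1)
  nb #.##.: next=.  (t=2,i=5, bit22=0)
  nb #.#.#: next=#  (t=2,i=3, bit21=1)
  nb #.#..: next=#  (t=1,i=6, bit20=1)
  nb #..##: next=.  (t=2,i=8, bit19=0)
  nb #..#.: next=#  (t=0,i=10, bit18=1)
  nb #...#: next=.  (t=0,i=0, bit17=0)
  nb #....: next=#  (t=3,i=6, bit16=1)
  nb .####: next=#  (t=7,i=2, bit15=1)
  nb .###.: next=.  (t=0,i=3, bit14=0)
  nb .##.#: next=.  (t=2,i=1, bit13=0)
  nb .##..: next=.  (t=1,i=11, bit12=0)
  nb .#.##: next=#  (t=2,i=4, bit11=1)
  nb .#.#.: next=#  (t=1,i=5, bit10=1)
  nb .#..#: next=.  (t=1,i=2, bit9=0)
  nb .#...: next=.  (t=0,i=12, bit8=0)
  nb ..###: next=.  (t=0,i=2, bit7=0)
  nb ..##.: next=#  (t=1,i=10, bit6=1)
  nb ..#.#: next=.  (t=1,i=4, bit5=0)
  nb ..#..: next=#  (t=0,i=11, bit4=1)
  nb ...##: next=#  (t=0,i=1, bit3=1)
  nb ...#.: next=#  (t=3,i=8, bit2=1)
  nb ....#: next=.  (t=3,i=7, bit1=0)
  nb .....: next=#  (t=8,i=5, bit0=1)
  bits 00100100101101011000110001011101 = 615877725

615877725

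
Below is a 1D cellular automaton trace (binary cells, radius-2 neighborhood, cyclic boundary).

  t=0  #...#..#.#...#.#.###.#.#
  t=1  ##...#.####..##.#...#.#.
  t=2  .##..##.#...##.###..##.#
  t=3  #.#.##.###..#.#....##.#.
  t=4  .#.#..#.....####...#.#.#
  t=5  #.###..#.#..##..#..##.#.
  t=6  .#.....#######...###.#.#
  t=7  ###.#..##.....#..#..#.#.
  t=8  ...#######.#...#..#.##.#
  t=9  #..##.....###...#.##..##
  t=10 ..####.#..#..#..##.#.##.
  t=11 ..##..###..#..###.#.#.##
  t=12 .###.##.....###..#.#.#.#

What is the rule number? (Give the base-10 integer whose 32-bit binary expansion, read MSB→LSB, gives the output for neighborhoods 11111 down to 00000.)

219717601

  ##### -> .   bit 31 = 0  t=6,i=9
  ####. -> .   bit 30 = 0  t=1,i=9
  ###.# -> .   bit 29 = 0  t=0,i=19
  ###.. -> .   bit 28 = 0  t=1,i=10
  ##.## -> #   bit 27 = 1  t=2,i=14
  ##.#. -> #   bit 26 = 1  t=0,i=20
  ##..# -> .   bit 25 = 0  t=1,i=11
  ##... -> #   bit 24 = 1  t=0,i=1
  #.### -> .   bit 23 = 0  t=0,i=17
  #.##. -> .   bit 22 = 0  t=0,i=23
  #.#.# -> .   bit 21 = 0  t=0,i=15
  #.#.. -> #   bit 20 = 1  t=0,i=9
  #..## -> #   bit 19 = 1  t=1,i=12
  #..#. -> .   bit 18 = 0  t=0,i=6
  #...# -> .   bit 17 = 0  t=0,i=2
  #.... -> .   bit 16 = 0  t=3,i=16
  .#### -> #   bit 15 = 1  t=1,i=8
  .###. -> .   bit 14 = 0  t=0,i=18
  .##.# -> .   bit 13 = 0  t=1,i=14
  .##.. -> #   bit 12 = 1  t=0,i=0
  .#.## -> #   bit 11 = 1  t=0,i=16
  .#.#. -> #   bit 10 = 1  t=0,i=8
  .#..# -> #   bit 9 = 1  t=0,i=5
  .#... -> #   bit 8 = 1  t=0,i=10
  ..### -> #   bit 7 = 1  t=4,i=12
  ..##. -> #   bit 6 = 1  t=1,i=13
  ..#.# -> #   bit 5 = 1  t=0,i=7
  ..#.. -> .   bit 4 = 0  t=0,i=4
  ...## -> .   bit 3 = 0  t=2,i=11
  ...#. -> .   bit 2 = 0  t=0,i=3
  ....# -> .   bit 1 = 0  t=3,i=17
  ..... -> #   bit 0 = 1  t=4,i=9
  bits 00001101000110001001111111100001 = 219717601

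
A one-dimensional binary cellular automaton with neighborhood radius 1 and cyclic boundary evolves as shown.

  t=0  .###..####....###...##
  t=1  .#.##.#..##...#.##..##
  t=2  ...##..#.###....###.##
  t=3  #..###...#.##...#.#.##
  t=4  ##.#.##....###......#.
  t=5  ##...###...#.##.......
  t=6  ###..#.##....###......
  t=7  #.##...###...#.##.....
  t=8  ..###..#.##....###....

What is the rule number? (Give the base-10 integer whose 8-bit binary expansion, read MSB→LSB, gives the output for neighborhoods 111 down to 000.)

88

  [7] ### => .  t=0,i=2
  [6] ##. => #  t=0,i=3
  [5] #.# => .  t=0,i=0
  [4] #.. => #  t=0,i=4
  [3] .## => #  t=0,i=1
  [2] .#. => .  t=1,i=1
  [1] ..# => .  t=0,i=5
  [0] ... => .  t=0,i=11
  bits 01011000 = 88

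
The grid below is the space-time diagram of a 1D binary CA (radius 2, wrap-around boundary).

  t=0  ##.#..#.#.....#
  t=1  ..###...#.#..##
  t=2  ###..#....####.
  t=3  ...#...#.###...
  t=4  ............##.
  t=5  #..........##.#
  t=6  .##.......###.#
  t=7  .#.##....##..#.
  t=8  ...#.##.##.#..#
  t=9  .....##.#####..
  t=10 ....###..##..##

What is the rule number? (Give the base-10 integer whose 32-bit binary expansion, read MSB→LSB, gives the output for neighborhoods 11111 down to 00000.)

2270798536

  [31] ##### => #  t=9,i=10
  [30] ####. => .  t=2,i=12
  [29] ###.# => .  t=0,i=1
  [28] ###.. => .  t=1,i=4
  [27] ##.## => .  t=2,i=14
  [26] ##.#. => #  t=0,i=2
  [25] ##..# => #  t=1,i=0
  [24] ##... => #  t=1,i=5
  [23] #.### => .  t=2,i=0
  [22] #.##. => #  t=5,i=14
  [21] #.#.# => .  t=6,i=14
  [20] #.#.. => #  t=0,i=3
  [19] #..## => #  t=1,i=1
  [18] #..#. => .  t=0,i=5
  [17] #...# => .  t=1,i=6
  [16] #.... => #  t=0,i=10
  [15] .#### => #  t=2,i=11
  [14] .###. => .  t=0,i=0
  [13] .##.# => #  t=5,i=12
  [12] .##.. => .  t=1,i=14
  [11] .#.## => .  t=3,i=8
  [10] .#.#. => .  t=0,i=7
  [9] .#..# => #  t=0,i=4
  [8] .#... => .  t=0,i=9
  [7] ..### => #  t=0,i=14
  [6] ..##. => #  t=1,i=13
  [5] ..#.# => .  t=0,i=6
  [4] ..#.. => .  t=2,i=5
  [3] ...## => #  t=0,i=13
  [2] ...#. => .  t=1,i=7
  [1] ....# => .  t=0,i=12
  [0] ..... => .  t=0,i=11
  bits 10000111010110011010001011001000 = 2270798536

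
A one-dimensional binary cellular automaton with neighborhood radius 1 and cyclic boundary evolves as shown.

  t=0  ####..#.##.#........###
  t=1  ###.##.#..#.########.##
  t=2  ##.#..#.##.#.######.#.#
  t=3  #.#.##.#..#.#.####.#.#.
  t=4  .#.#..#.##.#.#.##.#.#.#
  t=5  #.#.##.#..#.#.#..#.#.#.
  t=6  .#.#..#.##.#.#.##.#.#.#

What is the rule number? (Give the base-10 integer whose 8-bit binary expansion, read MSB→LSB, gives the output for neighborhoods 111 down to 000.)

  [7] ### => #  t=0,i=0
  [6] ##. => .  t=0,i=3
  [5] #.# => #  t=0,i=7
  [4] #.. => #  t=0,i=4
  [3] .## => .  t=0,i=8
  [2] .#. => .  t=0,i=6
  [1] ..# => #  t=0,i=5
  [0] ... => #  t=0,i=13
  bits 10110011 = 179

179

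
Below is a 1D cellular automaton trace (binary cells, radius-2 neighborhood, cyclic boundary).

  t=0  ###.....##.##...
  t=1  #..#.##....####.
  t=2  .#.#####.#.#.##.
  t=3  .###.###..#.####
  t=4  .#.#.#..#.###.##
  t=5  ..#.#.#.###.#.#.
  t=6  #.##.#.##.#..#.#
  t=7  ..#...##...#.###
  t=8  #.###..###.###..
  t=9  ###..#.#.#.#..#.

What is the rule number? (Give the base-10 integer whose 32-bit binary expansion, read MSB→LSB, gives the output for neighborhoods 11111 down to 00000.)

  ##### -> #   bit 31 = 1  t=2,i=5
  ####. -> #   bit 30 = 1  t=1,i=13
  ###.# -> #   bit 29 = 1  t=1,i=14
  ###.. -> .   bit 28 = 0  t=0,i=2
  ##.## -> .   bit 27 = 0  t=0,i=10
  ##.#. -> .   bit 26 = 0  t=1,i=15
  ##..# -> #   bit 25 = 1  t=2,i=15
  ##... -> #   bit 24 = 1  t=0,i=3
  #.### -> #   bit 23 = 1  t=2,i=3
  #.##. -> #   bit 22 = 1  t=0,i=11
  #.#.# -> .   bit 21 = 0  t=2,i=9
  #.#.. -> .   bit 20 = 0  t=1,i=0
  #..## -> .   bit 19 = 0  t=8,i=6
  #..#. -> .   bit 18 = 0  t=1,i=2
  #...# -> #   bit 17 = 1  t=0,i=14
  #.... -> .   bit 16 = 0  t=0,i=4
  .#### -> .   bit 15 = 0  t=1,i=12
  .###. -> .   bit 14 = 0  t=0,i=1
  .##.# -> .   bit 13 = 0  t=0,i=9
  .##.. -> #   bit 12 = 1  t=0,i=12
  .#.## -> #   bit 11 = 1  t=1,i=4
  .#.#. -> #   bit 10 = 1  t=2,i=10
  .#..# -> #   bit 9 = 1  t=1,i=1
  .#... -> #   bit 8 = 1  t=5,i=15
  ..### -> #   bit 7 = 1  t=0,i=0
  ..##. -> .   bit 6 = 0  t=0,i=8
  ..#.# -> #   bit 5 = 1  t=1,i=3
  ..#.. -> #   bit 4 = 1  t=7,i=2
  ...## -> .   bit 3 = 0  t=0,i=7
  ...#. -> .   bit 2 = 0  t=5,i=1
  ....# -> #   bit 1 = 1  t=0,i=6
  ..... -> #   bit 0 = 1  t=0,i=5
  bits 11100011110000100001111110110011 = 3821150131

3821150131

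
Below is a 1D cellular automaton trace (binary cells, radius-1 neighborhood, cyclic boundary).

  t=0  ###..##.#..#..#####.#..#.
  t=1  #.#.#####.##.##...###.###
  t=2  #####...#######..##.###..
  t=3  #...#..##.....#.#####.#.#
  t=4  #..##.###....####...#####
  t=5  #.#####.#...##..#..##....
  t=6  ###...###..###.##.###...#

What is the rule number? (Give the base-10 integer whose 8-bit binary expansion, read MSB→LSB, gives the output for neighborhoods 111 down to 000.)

110

  [7] ### => .  t=0,i=1
  [6] ##. => #  t=0,i=2
  [5] #.# => #  t=0,i=7
  [4] #.. => .  t=0,i=3
  [3] .## => #  t=0,i=0
  [2] .#. => #  t=0,i=8
  [1] ..# => #  t=0,i=4
  [0] ... => .  t=1,i=16
  bits 01101110 = 110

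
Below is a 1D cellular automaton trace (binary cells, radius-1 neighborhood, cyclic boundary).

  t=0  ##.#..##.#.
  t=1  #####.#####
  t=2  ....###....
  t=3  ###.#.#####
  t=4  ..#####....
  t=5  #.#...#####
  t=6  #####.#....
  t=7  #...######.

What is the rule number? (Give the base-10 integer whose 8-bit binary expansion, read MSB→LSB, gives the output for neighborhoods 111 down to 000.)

125

  ###|.  b7=0 t=1,i=0
  ##.|#  b6=1 t=0,i=1
  #.#|#  b5=1 t=0,i=2
  #..|#  b4=1 t=0,i=4
  .##|#  b3=1 t=0,i=0
  .#.|#  b2=1 t=0,i=3
  ..#|.  b1=0 t=0,i=5
  ...|#  b0=1 t=2,i=0
  bits 01111101 = 125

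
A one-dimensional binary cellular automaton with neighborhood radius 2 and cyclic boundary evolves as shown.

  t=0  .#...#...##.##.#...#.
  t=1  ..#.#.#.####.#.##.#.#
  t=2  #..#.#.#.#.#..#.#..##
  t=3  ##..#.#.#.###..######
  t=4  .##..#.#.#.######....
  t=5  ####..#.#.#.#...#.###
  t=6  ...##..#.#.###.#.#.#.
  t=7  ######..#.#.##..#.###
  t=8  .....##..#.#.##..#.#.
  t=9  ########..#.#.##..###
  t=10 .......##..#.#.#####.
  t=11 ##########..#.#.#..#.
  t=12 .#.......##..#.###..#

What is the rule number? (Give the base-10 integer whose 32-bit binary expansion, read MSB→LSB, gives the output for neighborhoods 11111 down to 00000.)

974782415

  #####|.  b31=0 t=3,i=17
  ####.|.  b30=0 t=1,i=10
  ###.#|#  b29=1 t=1,i=11
  ###..|#  b28=1 t=2,i=0
  ##.##|#  b27=1 t=0,i=11
  ##.#.|.  b26=0 t=0,i=14
  ##..#|#  b25=1 t=2,i=1
  ##...|.  b24=0 t=4,i=17
  #.###|.  b23=0 t=1,i=8
  #.##.|.  b22=0 t=0,i=12
  #.#.#|.  b21=0 t=1,i=4
  #.#..|#  b20=1 t=0,i=15
  #..##|#  b19=1 t=2,i=18
  #..#.|.  b18=0 t=0,i=0
  #...#|.  b17=0 t=0,i=3
  #....|#  b16=1 t=4,i=18
  .####|#  b15=1 t=1,i=9
  .###.|#  b14=1 t=2,i=20
  .##.#|#  b13=1 t=0,i=10
  .##..|#  b12=1 t=4,i=2
  .#.##|#  b11=1 t=1,i=7
  .#.#.|#  b10=1 t=1,i=3
  .#..#|#  b9=1 t=0,i=20
  .#...|#  b8=1 t=0,i=2
  ..###|#  b7=1 t=2,i=19
  ..##.|#  b6=1 t=0,i=9
  ..#.#|.  b5=0 t=1,i=2
  ..#..|.  b4=0 t=0,i=1
  ...##|#  b3=1 t=0,i=8
  ...#.|#  b2=1 t=0,i=4
  ....#|#  b1=1 t=4,i=20
  .....|#  b0=1 t=4,i=19
  bits 00111010000110011111111111001111 = 974782415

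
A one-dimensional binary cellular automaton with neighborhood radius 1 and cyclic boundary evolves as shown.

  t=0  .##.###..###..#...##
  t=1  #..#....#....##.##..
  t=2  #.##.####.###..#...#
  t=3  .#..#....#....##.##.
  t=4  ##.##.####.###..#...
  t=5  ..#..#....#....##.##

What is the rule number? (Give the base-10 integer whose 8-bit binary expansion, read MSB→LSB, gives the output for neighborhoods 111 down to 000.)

  [7] ### => .  t=0,i=5
  [6] ##. => .  t=0,i=2
  [5] #.# => #  t=0,i=0
  [4] #.. => .  t=0,i=7
  [3] .## => .  t=0,i=1
  [2] .#. => #  t=0,i=14
  [1] ..# => #  t=0,i=8
  [0] ... => #  t=0,i=16
  bits 00100111 = 39

39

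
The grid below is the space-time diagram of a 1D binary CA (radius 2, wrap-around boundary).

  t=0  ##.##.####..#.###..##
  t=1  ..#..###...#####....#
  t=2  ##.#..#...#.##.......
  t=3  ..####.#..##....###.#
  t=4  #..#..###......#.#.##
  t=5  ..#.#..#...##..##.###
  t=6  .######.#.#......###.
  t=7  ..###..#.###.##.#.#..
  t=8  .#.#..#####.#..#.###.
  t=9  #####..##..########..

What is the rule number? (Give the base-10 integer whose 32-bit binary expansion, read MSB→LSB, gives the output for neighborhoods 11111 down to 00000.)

  ##### -> #   bit 31 = 1  t=1,i=13
  ####. -> .   bit 30 = 0  t=0,i=0
  ###.# -> .   bit 29 = 0  t=0,i=1
  ###.. -> .   bit 28 = 0  t=0,i=9
  ##.## -> #   bit 27 = 1  t=0,i=2
  ##.#. -> #   bit 26 = 1  t=2,i=2
  ##..# -> .   bit 25 = 0  t=0,i=10
  ##... -> .   bit 24 = 0  t=1,i=8
  #.### -> #   bit 23 = 1  t=0,i=6
  #.##. -> .   bit 22 = 0  t=0,i=3
  #.#.# -> .   bit 21 = 0  t=4,i=17
  #.#.. -> #   bit 20 = 1  t=2,i=3
  #..## -> .   bit 19 = 0  t=0,i=18
  #..#. -> #   bit 18 = 1  t=0,i=11
  #...# -> .   bit 17 = 0  t=1,i=9
  #.... -> .   bit 16 = 0  t=1,i=17
  .#### -> #   bit 15 = 1  t=0,i=7
  .###. -> #   bit 14 = 1  t=0,i=15
  .##.# -> .   bit 13 = 0  t=0,i=4
  .##.. -> .   bit 12 = 0  t=2,i=13
  .#.## -> #   bit 11 = 1  t=0,i=13
  .#.#. -> #   bit 10 = 1  t=4,i=16
  .#..# -> #   bit 9 = 1  t=1,i=0
  .#... -> #   bit 8 = 1  t=2,i=7
  ..### -> .   bit 7 = 0  t=0,i=19
  ..##. -> .   bit 6 = 0  t=2,i=0
  ..#.# -> #   bit 5 = 1  t=0,i=12
  ..#.. -> .   bit 4 = 0  t=1,i=2
  ...## -> #   bit 3 = 1  t=1,i=10
  ...#. -> .   bit 2 = 0  t=1,i=19
  ....# -> .   bit 1 = 0  t=1,i=18
  ..... -> #   bit 0 = 1  t=2,i=16
  bits 10001100100101001100111100101001 = 2358562601

2358562601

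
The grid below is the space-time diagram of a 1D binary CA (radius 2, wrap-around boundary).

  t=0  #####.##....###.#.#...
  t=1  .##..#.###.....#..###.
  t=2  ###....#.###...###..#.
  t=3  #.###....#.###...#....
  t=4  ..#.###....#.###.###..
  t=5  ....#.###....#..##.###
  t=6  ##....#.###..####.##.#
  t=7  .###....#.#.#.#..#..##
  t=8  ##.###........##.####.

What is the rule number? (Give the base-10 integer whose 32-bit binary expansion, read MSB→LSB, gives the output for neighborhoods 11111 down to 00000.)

  [31] ##### => #  t=0,i=2
  [30] ####. => .  t=0,i=3
  [29] ###.# => .  t=0,i=4
  [28] ###.. => #  t=1,i=9
  [27] ##.## => #  t=0,i=5
  [26] ##.#. => #  t=0,i=15
  [25] ##..# => .  t=1,i=3
  [24] ##... => #  t=0,i=8
  [23] #.### => #  t=1,i=7
  [22] #.##. => .  t=0,i=6
  [21] #.#.# => .  t=0,i=16
  [20] #.#.. => #  t=0,i=18
  [19] #..## => #  t=1,i=0
  [18] #..#. => .  t=1,i=4
  [17] #...# => #  t=0,i=20
  [16] #.... => #  t=0,i=9
  [15] .#### => #  t=0,i=1
  [14] .###. => .  t=0,i=13
  [13] .##.# => .  t=5,i=17
  [12] .##.. => #  t=0,i=7
  [11] .#.## => .  t=1,i=6
  [10] .#.#. => .  t=0,i=17
  [9] .#..# => #  t=1,i=16
  [8] .#... => #  t=0,i=19
  [7] ..### => .  t=0,i=0
  [6] ..##. => #  t=1,i=1
  [5] ..#.# => .  t=1,i=5
  [4] ..#.. => #  t=1,i=15
  [3] ...## => .  t=0,i=11
  [2] ...#. => .  t=1,i=14
  [1] ....# => .  t=0,i=10
  [0] ..... => .  t=1,i=12
  bits 10011101100110111001001101010000 = 2644218704

2644218704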